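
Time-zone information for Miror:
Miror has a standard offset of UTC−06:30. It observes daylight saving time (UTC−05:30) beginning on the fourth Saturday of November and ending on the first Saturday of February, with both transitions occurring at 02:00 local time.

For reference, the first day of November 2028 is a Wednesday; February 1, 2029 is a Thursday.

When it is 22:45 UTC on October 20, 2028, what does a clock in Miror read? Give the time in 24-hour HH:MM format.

16:15

1 November 2028 is a Wednesday, so the first Saturday is November 4 and the fourth is November 25.
1 February 2029 is a Thursday, so the first Saturday is February 3.
At the standard offset (UTC−06:30), 22:45 UTC − 6h30m = 16:15 Miror standard time.
The standard-time date in Miror, October 20, 2028, is outside the daylight-saving period (25 November 2028 – 3 February 2029), so Miror is on standard time, UTC−06:30.
22:45 UTC − 6h30m = 16:15 local.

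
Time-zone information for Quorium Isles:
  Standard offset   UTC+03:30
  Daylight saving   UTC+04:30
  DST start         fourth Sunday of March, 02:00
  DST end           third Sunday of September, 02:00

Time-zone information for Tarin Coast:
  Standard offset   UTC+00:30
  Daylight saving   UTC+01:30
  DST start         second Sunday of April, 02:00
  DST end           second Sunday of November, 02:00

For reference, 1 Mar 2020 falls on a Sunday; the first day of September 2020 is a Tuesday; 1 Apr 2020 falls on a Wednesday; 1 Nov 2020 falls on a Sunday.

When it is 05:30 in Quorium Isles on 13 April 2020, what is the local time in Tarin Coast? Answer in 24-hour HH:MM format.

02:30

1 March 2020 is a Sunday, so the first Sunday is March 1 and the fourth is March 22.
1 September 2020 is a Tuesday, so the first Sunday is September 6 and the third is September 20.
Daylight saving runs 22 March – 20 September; 13 April 2020 is inside that window, so Quorium Isles is at UTC+04:30.
05:30 Quorium Isles − 4h30m = 01:00 UTC.
1 April 2020 is a Wednesday, so the first Sunday is April 5 and the second is April 12.
1 November 2020 is a Sunday, so the first Sunday is November 1 and the second is November 8.
At the standard offset (UTC+00:30), 01:00 UTC + 0h30m = 01:30 Tarin Coast standard time.
The standard-time date in Tarin Coast, 13 April 2020, falls between 12 April and 8 November, so daylight saving is in effect and Tarin Coast is at UTC+01:30.
01:00 UTC + 1h30m = 02:30 Tarin Coast.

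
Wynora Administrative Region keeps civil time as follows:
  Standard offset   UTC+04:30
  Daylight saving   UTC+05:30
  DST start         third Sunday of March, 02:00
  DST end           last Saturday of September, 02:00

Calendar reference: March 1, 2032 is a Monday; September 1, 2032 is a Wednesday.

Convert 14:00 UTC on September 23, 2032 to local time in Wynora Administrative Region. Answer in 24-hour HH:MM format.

19:30

1 March 2032 is a Monday, so the first Sunday is March 7 and the third is March 21.
1 September 2032 is a Wednesday, so Saturdays fall on 4, 11, 18, 25; the last is September 25.
At the standard offset (UTC+04:30), 14:00 UTC + 4h30m = 18:30 Wynora Administrative Region standard time.
Daylight saving runs 21 March – 25 September; the standard-time date in Wynora Administrative Region, September 23, 2032, is inside that window, so Wynora Administrative Region is at UTC+05:30.
14:00 UTC + 5h30m = 19:30 local.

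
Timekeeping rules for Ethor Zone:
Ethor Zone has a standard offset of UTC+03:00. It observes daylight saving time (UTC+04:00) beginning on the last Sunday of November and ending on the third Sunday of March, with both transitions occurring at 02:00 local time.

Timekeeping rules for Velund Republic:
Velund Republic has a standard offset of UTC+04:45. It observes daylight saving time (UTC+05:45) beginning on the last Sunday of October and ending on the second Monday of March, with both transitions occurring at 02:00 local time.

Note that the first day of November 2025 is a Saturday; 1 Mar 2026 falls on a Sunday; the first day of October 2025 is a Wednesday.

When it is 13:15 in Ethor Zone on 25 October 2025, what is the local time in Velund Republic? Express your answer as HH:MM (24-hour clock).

15:00

1 November 2025 is a Saturday, so Sundays fall on 2, 9, 16, 23, 30; the last is November 30.
1 March 2026 is a Sunday, so the first Sunday is March 1 and the third is March 15.
25 October 2025 does not fall between 30 November 2025 and 15 March 2026, so daylight saving is not in effect and Ethor Zone is at UTC+03:00.
13:15 Ethor Zone − 3h = 10:15 UTC.
1 October 2025 is a Wednesday, so Sundays fall on 5, 12, 19, 26; the last is October 26.
1 March 2026 is a Sunday, so the first Monday is March 2 and the second is March 9.
At the standard offset (UTC+04:45), 10:15 UTC + 4h45m = 15:00 Velund Republic standard time.
The standard-time date in Velund Republic, 25 October 2025, does not fall between 26 October 2025 and 9 March 2026, so daylight saving is not in effect and Velund Republic is at UTC+04:45.
10:15 UTC + 4h45m = 15:00 Velund Republic.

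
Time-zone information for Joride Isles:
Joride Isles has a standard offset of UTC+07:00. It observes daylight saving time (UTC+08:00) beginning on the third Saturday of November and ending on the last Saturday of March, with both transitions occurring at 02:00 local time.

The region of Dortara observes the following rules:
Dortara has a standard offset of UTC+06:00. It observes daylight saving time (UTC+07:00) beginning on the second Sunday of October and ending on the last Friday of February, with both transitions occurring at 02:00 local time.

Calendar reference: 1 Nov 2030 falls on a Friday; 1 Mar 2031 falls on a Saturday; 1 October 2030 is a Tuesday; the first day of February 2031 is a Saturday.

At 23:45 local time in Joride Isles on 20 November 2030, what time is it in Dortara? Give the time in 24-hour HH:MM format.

22:45

1 November 2030 is a Friday, so the first Saturday is November 2 and the third is November 16.
1 March 2031 is a Saturday, so Saturdays fall on 1, 8, 15, 22, 29; the last is March 29.
20 November 2030 falls between 16 November 2030 and 29 March 2031, so daylight saving is in effect and Joride Isles is at UTC+08:00.
23:45 Joride Isles − 8h = 15:45 UTC.
1 October 2030 is a Tuesday, so the first Sunday is October 6 and the second is October 13.
1 February 2031 is a Saturday, so Fridays fall on 7, 14, 21, 28; the last is February 28.
At the standard offset (UTC+06:00), 15:45 UTC + 6h = 21:45 Dortara standard time.
Daylight saving runs 13 October 2030 – 28 February 2031; the standard-time date in Dortara, 20 November 2030, is inside that window, so Dortara is at UTC+07:00.
15:45 UTC + 7h = 22:45 Dortara.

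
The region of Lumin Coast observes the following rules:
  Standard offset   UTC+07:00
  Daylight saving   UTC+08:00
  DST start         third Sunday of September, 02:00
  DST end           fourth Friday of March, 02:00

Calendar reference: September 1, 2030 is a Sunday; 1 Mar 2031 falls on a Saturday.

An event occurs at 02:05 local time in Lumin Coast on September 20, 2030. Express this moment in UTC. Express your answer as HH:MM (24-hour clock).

1 September 2030 is a Sunday, so the first Sunday is September 1 and the third is September 15.
1 March 2031 is a Saturday, so the first Friday is March 7 and the fourth is March 28.
Daylight saving runs 15 September 2030 – 28 March 2031; September 20, 2030 is inside that window, so Lumin Coast is at UTC+08:00.
02:05 local − 8h = 18:05 UTC (rolling into the previous day, 19 September 2030).

18:05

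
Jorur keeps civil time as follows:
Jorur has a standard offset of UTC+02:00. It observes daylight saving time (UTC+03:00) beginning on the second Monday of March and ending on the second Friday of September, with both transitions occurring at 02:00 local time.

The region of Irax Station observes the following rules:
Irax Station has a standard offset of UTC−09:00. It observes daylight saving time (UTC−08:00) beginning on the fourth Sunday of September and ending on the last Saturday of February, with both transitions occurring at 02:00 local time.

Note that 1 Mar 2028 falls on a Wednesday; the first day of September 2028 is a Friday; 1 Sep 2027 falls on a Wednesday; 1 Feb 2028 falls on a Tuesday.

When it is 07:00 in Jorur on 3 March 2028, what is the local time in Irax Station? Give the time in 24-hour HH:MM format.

20:00

1 March 2028 is a Wednesday, so the first Monday is March 6 and the second is March 13.
1 September 2028 is a Friday, so the first Friday is September 1 and the second is September 8.
Daylight saving runs 13 March – 8 September; 3 March 2028 is outside that window, so Jorur is on standard time at UTC+02:00.
07:00 Jorur − 2h = 05:00 UTC.
1 September 2027 is a Wednesday, so the first Sunday is September 5 and the fourth is September 26.
1 February 2028 is a Tuesday, so Saturdays fall on 5, 12, 19, 26; the last is February 26.
At the standard offset (UTC−09:00), 05:00 UTC − 9h = 20:00 Irax Station standard time (rolling into the previous day, 2 March 2028).
The standard-time date in Irax Station, 2 March 2028, does not fall between 26 September 2027 and 26 February 2028, so daylight saving is not in effect and Irax Station is at UTC−09:00.
05:00 UTC − 9h = 20:00 Irax Station (rolling into the previous day, 2 March 2028).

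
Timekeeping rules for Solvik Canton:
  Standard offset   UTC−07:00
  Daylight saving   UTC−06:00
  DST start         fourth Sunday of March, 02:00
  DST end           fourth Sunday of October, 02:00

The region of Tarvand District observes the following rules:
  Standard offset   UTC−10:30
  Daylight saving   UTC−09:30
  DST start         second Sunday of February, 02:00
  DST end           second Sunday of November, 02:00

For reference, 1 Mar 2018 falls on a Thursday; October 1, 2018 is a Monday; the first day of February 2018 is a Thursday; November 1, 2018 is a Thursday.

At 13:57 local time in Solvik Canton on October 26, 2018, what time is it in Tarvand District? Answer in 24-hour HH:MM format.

10:27

1 March 2018 is a Thursday, so the first Sunday is March 4 and the fourth is March 25.
1 October 2018 is a Monday, so the first Sunday is October 7 and the fourth is October 28.
October 26, 2018 falls between 25 March and 28 October, so daylight saving is in effect and Solvik Canton is at UTC−06:00.
13:57 Solvik Canton + 6h = 19:57 UTC.
1 February 2018 is a Thursday, so the first Sunday is February 4 and the second is February 11.
1 November 2018 is a Thursday, so the first Sunday is November 4 and the second is November 11.
At the standard offset (UTC−10:30), 19:57 UTC − 10h30m = 09:27 Tarvand District standard time.
The standard-time date in Tarvand District, October 26, 2018, lies within the daylight-saving period (11 February – 11 November), so Tarvand District is on daylight time, UTC−09:30.
19:57 UTC − 9h30m = 10:27 Tarvand District.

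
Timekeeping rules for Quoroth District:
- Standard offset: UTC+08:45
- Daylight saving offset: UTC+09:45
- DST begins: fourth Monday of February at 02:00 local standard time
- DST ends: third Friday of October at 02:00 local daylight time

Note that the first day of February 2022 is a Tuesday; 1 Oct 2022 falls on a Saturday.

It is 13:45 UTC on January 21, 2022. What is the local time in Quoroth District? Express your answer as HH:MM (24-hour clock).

22:30

1 February 2022 is a Tuesday, so the first Monday is February 7 and the fourth is February 28.
1 October 2022 is a Saturday, so the first Friday is October 7 and the third is October 21.
At the standard offset (UTC+08:45), 13:45 UTC + 8h45m = 22:30 Quoroth District standard time.
The standard-time date in Quoroth District, January 21, 2022, does not fall between 28 February and 21 October, so daylight saving is not in effect and Quoroth District is at UTC+08:45.
13:45 UTC + 8h45m = 22:30 local.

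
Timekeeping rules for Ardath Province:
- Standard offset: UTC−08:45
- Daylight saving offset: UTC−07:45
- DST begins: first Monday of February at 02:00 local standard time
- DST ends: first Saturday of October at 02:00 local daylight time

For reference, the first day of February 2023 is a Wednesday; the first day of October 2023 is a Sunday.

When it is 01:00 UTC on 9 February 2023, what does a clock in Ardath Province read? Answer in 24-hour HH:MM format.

1 February 2023 is a Wednesday, so the first Monday is February 6.
1 October 2023 is a Sunday, so the first Saturday is October 7.
At the standard offset (UTC−08:45), 01:00 UTC − 8h45m = 16:15 Ardath Province standard time (rolling into the previous day, 8 February 2023).
The standard-time date in Ardath Province, 8 February 2023, lies within the daylight-saving period (6 February – 7 October), so Ardath Province is on daylight time, UTC−07:45.
01:00 UTC − 7h45m = 17:15 local (rolling into the previous day, 8 February 2023).

17:15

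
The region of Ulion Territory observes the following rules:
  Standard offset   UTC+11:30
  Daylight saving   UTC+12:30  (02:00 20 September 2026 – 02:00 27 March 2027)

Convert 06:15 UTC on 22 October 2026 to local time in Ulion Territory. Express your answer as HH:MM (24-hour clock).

18:45

At the standard offset (UTC+11:30), 06:15 UTC + 11h30m = 17:45 Ulion Territory standard time.
Daylight saving runs 20 September 2026 – 27 March 2027; the standard-time date in Ulion Territory, 22 October 2026, is inside that window, so Ulion Territory is at UTC+12:30.
06:15 UTC + 12h30m = 18:45 local.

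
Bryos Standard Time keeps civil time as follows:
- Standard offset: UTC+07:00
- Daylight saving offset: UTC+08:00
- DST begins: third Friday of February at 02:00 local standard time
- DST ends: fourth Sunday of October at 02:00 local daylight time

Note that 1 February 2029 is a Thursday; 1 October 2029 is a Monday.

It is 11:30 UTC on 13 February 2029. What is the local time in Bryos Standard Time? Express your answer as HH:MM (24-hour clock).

1 February 2029 is a Thursday, so the first Friday is February 2 and the third is February 16.
1 October 2029 is a Monday, so the first Sunday is October 7 and the fourth is October 28.
At the standard offset (UTC+07:00), 11:30 UTC + 7h = 18:30 Bryos Standard Time standard time.
The standard-time date in Bryos Standard Time, 13 February 2029, is outside the daylight-saving period (16 February – 28 October), so Bryos Standard Time is on standard time, UTC+07:00.
11:30 UTC + 7h = 18:30 local.

18:30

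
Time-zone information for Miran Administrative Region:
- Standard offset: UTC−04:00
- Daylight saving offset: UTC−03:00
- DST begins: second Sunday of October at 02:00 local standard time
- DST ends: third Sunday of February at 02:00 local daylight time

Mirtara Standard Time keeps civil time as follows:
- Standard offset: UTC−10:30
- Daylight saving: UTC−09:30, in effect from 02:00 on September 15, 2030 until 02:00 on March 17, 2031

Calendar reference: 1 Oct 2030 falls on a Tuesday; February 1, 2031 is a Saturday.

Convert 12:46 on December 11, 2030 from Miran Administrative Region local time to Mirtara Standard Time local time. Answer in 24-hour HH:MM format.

1 October 2030 is a Tuesday, so the first Sunday is October 6 and the second is October 13.
1 February 2031 is a Saturday, so the first Sunday is February 2 and the third is February 16.
December 11, 2030 lies within the daylight-saving period (13 October 2030 – 16 February 2031), so Miran Administrative Region is on daylight time, UTC−03:00.
12:46 Miran Administrative Region + 3h = 15:46 UTC.
At the standard offset (UTC−10:30), 15:46 UTC − 10h30m = 05:16 Mirtara Standard Time standard time.
Daylight saving runs 15 September 2030 – 17 March 2031; the standard-time date in Mirtara Standard Time, December 11, 2030, is inside that window, so Mirtara Standard Time is at UTC−09:30.
15:46 UTC − 9h30m = 06:16 Mirtara Standard Time.

06:16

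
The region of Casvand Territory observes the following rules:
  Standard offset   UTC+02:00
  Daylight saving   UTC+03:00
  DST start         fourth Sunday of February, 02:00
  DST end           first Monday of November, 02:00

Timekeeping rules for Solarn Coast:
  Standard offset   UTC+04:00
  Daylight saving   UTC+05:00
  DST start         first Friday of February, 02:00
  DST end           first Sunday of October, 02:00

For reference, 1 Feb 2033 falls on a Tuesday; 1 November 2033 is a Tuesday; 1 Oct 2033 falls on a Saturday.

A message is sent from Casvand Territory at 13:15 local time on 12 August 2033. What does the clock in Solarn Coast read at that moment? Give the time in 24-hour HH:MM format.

15:15

1 February 2033 is a Tuesday, so the first Sunday is February 6 and the fourth is February 27.
1 November 2033 is a Tuesday, so the first Monday is November 7.
12 August 2033 lies within the daylight-saving period (27 February – 7 November), so Casvand Territory is on daylight time, UTC+03:00.
13:15 Casvand Territory − 3h = 10:15 UTC.
1 February 2033 is a Tuesday, so the first Friday is February 4.
1 October 2033 is a Saturday, so the first Sunday is October 2.
At the standard offset (UTC+04:00), 10:15 UTC + 4h = 14:15 Solarn Coast standard time.
Daylight saving runs 4 February – 2 October; the standard-time date in Solarn Coast, 12 August 2033, is inside that window, so Solarn Coast is at UTC+05:00.
10:15 UTC + 5h = 15:15 Solarn Coast.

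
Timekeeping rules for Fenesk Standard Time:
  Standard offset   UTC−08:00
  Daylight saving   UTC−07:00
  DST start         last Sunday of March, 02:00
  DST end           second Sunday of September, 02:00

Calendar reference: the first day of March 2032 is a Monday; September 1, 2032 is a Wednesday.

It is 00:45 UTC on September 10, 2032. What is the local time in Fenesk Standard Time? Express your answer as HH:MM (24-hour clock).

1 March 2032 is a Monday, so Sundays fall on 7, 14, 21, 28; the last is March 28.
1 September 2032 is a Wednesday, so the first Sunday is September 5 and the second is September 12.
At the standard offset (UTC−08:00), 00:45 UTC − 8h = 16:45 Fenesk Standard Time standard time (rolling into the previous day, 9 September 2032).
The standard-time date in Fenesk Standard Time, September 9, 2032, lies within the daylight-saving period (28 March – 12 September), so Fenesk Standard Time is on daylight time, UTC−07:00.
00:45 UTC − 7h = 17:45 local (rolling into the previous day, 9 September 2032).

17:45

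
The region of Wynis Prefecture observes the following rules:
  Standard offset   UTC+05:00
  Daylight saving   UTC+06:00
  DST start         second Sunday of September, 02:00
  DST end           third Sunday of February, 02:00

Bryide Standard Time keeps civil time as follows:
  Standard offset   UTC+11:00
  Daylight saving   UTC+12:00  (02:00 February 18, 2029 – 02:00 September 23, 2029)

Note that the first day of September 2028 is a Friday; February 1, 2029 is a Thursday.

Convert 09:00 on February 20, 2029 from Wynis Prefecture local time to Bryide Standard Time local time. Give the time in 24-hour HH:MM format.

1 September 2028 is a Friday, so the first Sunday is September 3 and the second is September 10.
1 February 2029 is a Thursday, so the first Sunday is February 4 and the third is February 18.
Daylight saving runs 10 September 2028 – 18 February 2029; February 20, 2029 is outside that window, so Wynis Prefecture is on standard time at UTC+05:00.
09:00 Wynis Prefecture − 5h = 04:00 UTC.
At the standard offset (UTC+11:00), 04:00 UTC + 11h = 15:00 Bryide Standard Time standard time.
The standard-time date in Bryide Standard Time, February 20, 2029, lies within the daylight-saving period (18 February – 23 September), so Bryide Standard Time is on daylight time, UTC+12:00.
04:00 UTC + 12h = 16:00 Bryide Standard Time.

16:00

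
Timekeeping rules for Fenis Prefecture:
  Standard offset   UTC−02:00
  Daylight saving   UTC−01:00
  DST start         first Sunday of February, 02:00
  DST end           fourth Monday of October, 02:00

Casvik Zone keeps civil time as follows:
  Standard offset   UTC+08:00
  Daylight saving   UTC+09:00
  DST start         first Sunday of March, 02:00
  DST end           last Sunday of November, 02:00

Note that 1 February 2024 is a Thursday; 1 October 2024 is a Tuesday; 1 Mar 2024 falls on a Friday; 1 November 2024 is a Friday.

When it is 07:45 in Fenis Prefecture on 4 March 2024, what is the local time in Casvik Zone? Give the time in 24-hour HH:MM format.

17:45

1 February 2024 is a Thursday, so the first Sunday is February 4.
1 October 2024 is a Tuesday, so the first Monday is October 7 and the fourth is October 28.
4 March 2024 lies within the daylight-saving period (4 February – 28 October), so Fenis Prefecture is on daylight time, UTC−01:00.
07:45 Fenis Prefecture + 1h = 08:45 UTC.
1 March 2024 is a Friday, so the first Sunday is March 3.
1 November 2024 is a Friday, so Sundays fall on 3, 10, 17, 24; the last is November 24.
At the standard offset (UTC+08:00), 08:45 UTC + 8h = 16:45 Casvik Zone standard time.
Daylight saving runs 3 March – 24 November; the standard-time date in Casvik Zone, 4 March 2024, is inside that window, so Casvik Zone is at UTC+09:00.
08:45 UTC + 9h = 17:45 Casvik Zone.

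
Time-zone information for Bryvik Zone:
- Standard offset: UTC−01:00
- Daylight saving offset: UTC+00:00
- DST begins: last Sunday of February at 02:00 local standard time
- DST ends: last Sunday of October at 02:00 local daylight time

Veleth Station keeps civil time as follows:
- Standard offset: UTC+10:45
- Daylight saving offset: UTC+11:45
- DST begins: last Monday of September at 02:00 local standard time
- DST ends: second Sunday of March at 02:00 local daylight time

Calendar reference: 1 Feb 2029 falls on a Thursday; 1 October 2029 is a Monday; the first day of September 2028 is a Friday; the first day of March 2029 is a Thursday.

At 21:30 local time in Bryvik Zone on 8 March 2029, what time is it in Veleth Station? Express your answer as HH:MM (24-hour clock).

1 February 2029 is a Thursday, so Sundays fall on 4, 11, 18, 25; the last is February 25.
1 October 2029 is a Monday, so Sundays fall on 7, 14, 21, 28; the last is October 28.
Daylight saving runs 25 February – 28 October; 8 March 2029 is inside that window, so Bryvik Zone is at UTC+00:00.
21:30 Bryvik Zone − 0h = 21:30 UTC.
1 September 2028 is a Friday, so Mondays fall on 4, 11, 18, 25; the last is September 25.
1 March 2029 is a Thursday, so the first Sunday is March 4 and the second is March 11.
At the standard offset (UTC+10:45), 21:30 UTC + 10h45m = 08:15 Veleth Station standard time (rolling into the next day, 9 March 2029).
Daylight saving runs 25 September 2028 – 11 March 2029; the standard-time date in Veleth Station, 9 March 2029, is inside that window, so Veleth Station is at UTC+11:45.
21:30 UTC + 11h45m = 09:15 Veleth Station (rolling into the next day, 9 March 2029).

09:15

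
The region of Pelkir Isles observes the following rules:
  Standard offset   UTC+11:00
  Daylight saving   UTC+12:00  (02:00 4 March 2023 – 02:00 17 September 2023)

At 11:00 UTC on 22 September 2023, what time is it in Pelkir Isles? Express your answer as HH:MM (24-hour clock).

22:00

At the standard offset (UTC+11:00), 11:00 UTC + 11h = 22:00 Pelkir Isles standard time.
Daylight saving runs 4 March – 17 September; the standard-time date in Pelkir Isles, 22 September 2023, is outside that window, so Pelkir Isles is on standard time at UTC+11:00.
11:00 UTC + 11h = 22:00 local.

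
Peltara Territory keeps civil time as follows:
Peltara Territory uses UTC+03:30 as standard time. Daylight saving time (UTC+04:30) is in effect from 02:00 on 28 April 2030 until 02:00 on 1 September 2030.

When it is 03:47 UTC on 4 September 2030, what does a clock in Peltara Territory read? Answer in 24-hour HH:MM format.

At the standard offset (UTC+03:30), 03:47 UTC + 3h30m = 07:17 Peltara Territory standard time.
The standard-time date in Peltara Territory, 4 September 2030, does not fall between 28 April and 1 September, so daylight saving is not in effect and Peltara Territory is at UTC+03:30.
03:47 UTC + 3h30m = 07:17 local.

07:17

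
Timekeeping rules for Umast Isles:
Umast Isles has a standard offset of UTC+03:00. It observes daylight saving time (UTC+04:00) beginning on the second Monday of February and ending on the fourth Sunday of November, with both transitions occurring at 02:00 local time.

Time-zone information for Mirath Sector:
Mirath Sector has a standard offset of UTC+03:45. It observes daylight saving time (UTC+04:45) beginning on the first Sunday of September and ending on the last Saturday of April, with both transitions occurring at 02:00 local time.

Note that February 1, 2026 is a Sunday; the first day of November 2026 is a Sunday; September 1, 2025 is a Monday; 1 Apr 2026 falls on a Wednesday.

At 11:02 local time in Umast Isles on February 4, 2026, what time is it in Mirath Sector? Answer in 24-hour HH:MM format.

12:47

1 February 2026 is a Sunday, so the first Monday is February 2 and the second is February 9.
1 November 2026 is a Sunday, so the first Sunday is November 1 and the fourth is November 22.
February 4, 2026 does not fall between 9 February and 22 November, so daylight saving is not in effect and Umast Isles is at UTC+03:00.
11:02 Umast Isles − 3h = 08:02 UTC.
1 September 2025 is a Monday, so the first Sunday is September 7.
1 April 2026 is a Wednesday, so Saturdays fall on 4, 11, 18, 25; the last is April 25.
At the standard offset (UTC+03:45), 08:02 UTC + 3h45m = 11:47 Mirath Sector standard time.
Daylight saving runs 7 September 2025 – 25 April 2026; the standard-time date in Mirath Sector, February 4, 2026, is inside that window, so Mirath Sector is at UTC+04:45.
08:02 UTC + 4h45m = 12:47 Mirath Sector.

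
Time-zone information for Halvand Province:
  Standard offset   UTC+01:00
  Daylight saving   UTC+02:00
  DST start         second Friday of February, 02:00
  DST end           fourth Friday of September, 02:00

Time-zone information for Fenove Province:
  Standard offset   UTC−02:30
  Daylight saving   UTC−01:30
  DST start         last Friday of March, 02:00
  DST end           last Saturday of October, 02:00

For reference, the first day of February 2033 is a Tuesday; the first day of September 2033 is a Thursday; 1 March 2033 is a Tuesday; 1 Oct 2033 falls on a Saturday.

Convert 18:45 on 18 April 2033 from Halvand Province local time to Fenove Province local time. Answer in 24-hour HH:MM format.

1 February 2033 is a Tuesday, so the first Friday is February 4 and the second is February 11.
1 September 2033 is a Thursday, so the first Friday is September 2 and the fourth is September 23.
18 April 2033 falls between 11 February and 23 September, so daylight saving is in effect and Halvand Province is at UTC+02:00.
18:45 Halvand Province − 2h = 16:45 UTC.
1 March 2033 is a Tuesday, so Fridays fall on 4, 11, 18, 25; the last is March 25.
1 October 2033 is a Saturday, so Saturdays fall on 1, 8, 15, 22, 29; the last is October 29.
At the standard offset (UTC−02:30), 16:45 UTC − 2h30m = 14:15 Fenove Province standard time.
The standard-time date in Fenove Province, 18 April 2033, falls between 25 March and 29 October, so daylight saving is in effect and Fenove Province is at UTC−01:30.
16:45 UTC − 1h30m = 15:15 Fenove Province.

15:15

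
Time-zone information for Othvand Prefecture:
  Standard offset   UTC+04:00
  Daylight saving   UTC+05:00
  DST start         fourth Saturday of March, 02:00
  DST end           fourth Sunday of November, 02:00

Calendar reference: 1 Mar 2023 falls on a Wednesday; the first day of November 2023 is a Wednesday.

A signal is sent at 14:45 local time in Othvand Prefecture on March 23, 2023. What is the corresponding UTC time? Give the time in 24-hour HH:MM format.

1 March 2023 is a Wednesday, so the first Saturday is March 4 and the fourth is March 25.
1 November 2023 is a Wednesday, so the first Sunday is November 5 and the fourth is November 26.
March 23, 2023 does not fall between 25 March and 26 November, so daylight saving is not in effect and Othvand Prefecture is at UTC+04:00.
14:45 local − 4h = 10:45 UTC.

10:45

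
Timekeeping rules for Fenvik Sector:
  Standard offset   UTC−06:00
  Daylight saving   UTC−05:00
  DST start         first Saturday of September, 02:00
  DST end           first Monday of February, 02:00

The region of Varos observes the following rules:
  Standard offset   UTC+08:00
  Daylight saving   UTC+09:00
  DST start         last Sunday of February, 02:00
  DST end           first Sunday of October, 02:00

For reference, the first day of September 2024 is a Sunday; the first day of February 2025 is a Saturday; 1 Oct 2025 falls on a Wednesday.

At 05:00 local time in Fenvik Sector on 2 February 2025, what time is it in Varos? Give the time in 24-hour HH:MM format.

18:00

1 September 2024 is a Sunday, so the first Saturday is September 7.
1 February 2025 is a Saturday, so the first Monday is February 3.
2 February 2025 lies within the daylight-saving period (7 September 2024 – 3 February 2025), so Fenvik Sector is on daylight time, UTC−05:00.
05:00 Fenvik Sector + 5h = 10:00 UTC.
1 February 2025 is a Saturday, so Sundays fall on 2, 9, 16, 23; the last is February 23.
1 October 2025 is a Wednesday, so the first Sunday is October 5.
At the standard offset (UTC+08:00), 10:00 UTC + 8h = 18:00 Varos standard time.
Daylight saving runs 23 February – 5 October; the standard-time date in Varos, 2 February 2025, is outside that window, so Varos is on standard time at UTC+08:00.
10:00 UTC + 8h = 18:00 Varos.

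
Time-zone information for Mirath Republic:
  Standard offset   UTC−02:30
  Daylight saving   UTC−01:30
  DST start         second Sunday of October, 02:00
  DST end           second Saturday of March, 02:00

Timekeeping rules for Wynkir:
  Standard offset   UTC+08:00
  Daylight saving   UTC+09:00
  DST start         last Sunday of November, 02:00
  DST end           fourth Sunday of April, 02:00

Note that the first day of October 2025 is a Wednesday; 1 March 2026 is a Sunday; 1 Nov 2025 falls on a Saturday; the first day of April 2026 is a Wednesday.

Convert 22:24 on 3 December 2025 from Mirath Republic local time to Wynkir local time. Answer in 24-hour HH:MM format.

1 October 2025 is a Wednesday, so the first Sunday is October 5 and the second is October 12.
1 March 2026 is a Sunday, so the first Saturday is March 7 and the second is March 14.
3 December 2025 falls between 12 October 2025 and 14 March 2026, so daylight saving is in effect and Mirath Republic is at UTC−01:30.
22:24 Mirath Republic + 1h30m = 23:54 UTC.
1 November 2025 is a Saturday, so Sundays fall on 2, 9, 16, 23, 30; the last is November 30.
1 April 2026 is a Wednesday, so the first Sunday is April 5 and the fourth is April 26.
At the standard offset (UTC+08:00), 23:54 UTC + 8h = 07:54 Wynkir standard time (rolling into the next day, 4 December 2025).
Daylight saving runs 30 November 2025 – 26 April 2026; the standard-time date in Wynkir, 4 December 2025, is inside that window, so Wynkir is at UTC+09:00.
23:54 UTC + 9h = 08:54 Wynkir (rolling into the next day, 4 December 2025).

08:54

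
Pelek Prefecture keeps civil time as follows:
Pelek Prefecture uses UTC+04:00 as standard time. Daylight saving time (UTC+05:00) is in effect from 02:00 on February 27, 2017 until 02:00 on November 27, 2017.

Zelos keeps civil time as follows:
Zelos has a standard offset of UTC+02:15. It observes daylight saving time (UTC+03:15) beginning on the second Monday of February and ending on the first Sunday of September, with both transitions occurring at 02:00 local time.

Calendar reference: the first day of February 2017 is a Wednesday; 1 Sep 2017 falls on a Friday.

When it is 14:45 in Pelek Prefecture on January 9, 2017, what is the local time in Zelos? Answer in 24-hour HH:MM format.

January 9, 2017 is outside the daylight-saving period (27 February – 27 November), so Pelek Prefecture is on standard time, UTC+04:00.
14:45 Pelek Prefecture − 4h = 10:45 UTC.
1 February 2017 is a Wednesday, so the first Monday is February 6 and the second is February 13.
1 September 2017 is a Friday, so the first Sunday is September 3.
At the standard offset (UTC+02:15), 10:45 UTC + 2h15m = 13:00 Zelos standard time.
Daylight saving runs 13 February – 3 September; the standard-time date in Zelos, January 9, 2017, is outside that window, so Zelos is on standard time at UTC+02:15.
10:45 UTC + 2h15m = 13:00 Zelos.

13:00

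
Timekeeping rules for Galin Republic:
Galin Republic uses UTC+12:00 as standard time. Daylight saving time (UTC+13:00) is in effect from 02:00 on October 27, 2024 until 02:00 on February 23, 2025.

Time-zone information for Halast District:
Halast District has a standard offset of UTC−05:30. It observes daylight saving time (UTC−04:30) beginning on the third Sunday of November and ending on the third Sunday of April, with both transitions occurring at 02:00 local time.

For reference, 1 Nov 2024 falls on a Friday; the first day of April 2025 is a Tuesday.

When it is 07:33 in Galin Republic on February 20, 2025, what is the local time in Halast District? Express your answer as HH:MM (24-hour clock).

14:03

Daylight saving runs 27 October 2024 – 23 February 2025; February 20, 2025 is inside that window, so Galin Republic is at UTC+13:00.
07:33 Galin Republic − 13h = 18:33 UTC (rolling into the previous day, 19 February 2025).
1 November 2024 is a Friday, so the first Sunday is November 3 and the third is November 17.
1 April 2025 is a Tuesday, so the first Sunday is April 6 and the third is April 20.
At the standard offset (UTC−05:30), 18:33 UTC − 5h30m = 13:03 Halast District standard time.
The standard-time date in Halast District, February 19, 2025, falls between 17 November 2024 and 20 April 2025, so daylight saving is in effect and Halast District is at UTC−04:30.
18:33 UTC − 4h30m = 14:03 Halast District.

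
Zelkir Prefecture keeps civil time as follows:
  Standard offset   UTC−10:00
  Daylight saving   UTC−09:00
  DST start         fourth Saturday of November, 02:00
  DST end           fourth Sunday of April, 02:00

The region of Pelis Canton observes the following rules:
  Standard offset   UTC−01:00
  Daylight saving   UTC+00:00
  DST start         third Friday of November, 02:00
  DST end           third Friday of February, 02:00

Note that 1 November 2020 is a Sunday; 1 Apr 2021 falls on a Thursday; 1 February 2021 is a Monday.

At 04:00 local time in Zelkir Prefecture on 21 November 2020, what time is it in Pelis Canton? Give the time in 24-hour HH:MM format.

14:00

1 November 2020 is a Sunday, so the first Saturday is November 7 and the fourth is November 28.
1 April 2021 is a Thursday, so the first Sunday is April 4 and the fourth is April 25.
Daylight saving runs 28 November 2020 – 25 April 2021; 21 November 2020 is outside that window, so Zelkir Prefecture is on standard time at UTC−10:00.
04:00 Zelkir Prefecture + 10h = 14:00 UTC.
1 November 2020 is a Sunday, so the first Friday is November 6 and the third is November 20.
1 February 2021 is a Monday, so the first Friday is February 5 and the third is February 19.
At the standard offset (UTC−01:00), 14:00 UTC − 1h = 13:00 Pelis Canton standard time.
The standard-time date in Pelis Canton, 21 November 2020, lies within the daylight-saving period (20 November 2020 – 19 February 2021), so Pelis Canton is on daylight time, UTC+00:00.
14:00 UTC + 0h = 14:00 Pelis Canton.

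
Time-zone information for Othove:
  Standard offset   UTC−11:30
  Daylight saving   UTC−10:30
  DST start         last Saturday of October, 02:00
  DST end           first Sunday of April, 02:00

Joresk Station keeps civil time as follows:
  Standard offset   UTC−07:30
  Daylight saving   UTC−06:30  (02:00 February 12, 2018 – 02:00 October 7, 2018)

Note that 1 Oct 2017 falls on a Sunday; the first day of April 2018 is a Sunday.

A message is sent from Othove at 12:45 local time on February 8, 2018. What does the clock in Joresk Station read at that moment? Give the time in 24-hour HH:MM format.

1 October 2017 is a Sunday, so Saturdays fall on 7, 14, 21, 28; the last is October 28.
1 April 2018 is a Sunday, so the first Sunday is April 1.
February 8, 2018 falls between 28 October 2017 and 1 April 2018, so daylight saving is in effect and Othove is at UTC−10:30.
12:45 Othove + 10h30m = 23:15 UTC.
At the standard offset (UTC−07:30), 23:15 UTC − 7h30m = 15:45 Joresk Station standard time.
Daylight saving runs 12 February – 7 October; the standard-time date in Joresk Station, February 8, 2018, is outside that window, so Joresk Station is on standard time at UTC−07:30.
23:15 UTC − 7h30m = 15:45 Joresk Station.

15:45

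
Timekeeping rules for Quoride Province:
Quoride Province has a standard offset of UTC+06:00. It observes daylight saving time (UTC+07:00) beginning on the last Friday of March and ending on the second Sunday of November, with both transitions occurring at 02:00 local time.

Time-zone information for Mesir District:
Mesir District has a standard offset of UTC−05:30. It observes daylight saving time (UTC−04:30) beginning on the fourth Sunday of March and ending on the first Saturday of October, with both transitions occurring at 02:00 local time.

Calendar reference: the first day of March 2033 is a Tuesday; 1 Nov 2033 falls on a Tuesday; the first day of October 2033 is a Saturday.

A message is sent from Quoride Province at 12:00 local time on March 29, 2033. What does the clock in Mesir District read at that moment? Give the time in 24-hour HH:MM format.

00:30

1 March 2033 is a Tuesday, so Fridays fall on 4, 11, 18, 25; the last is March 25.
1 November 2033 is a Tuesday, so the first Sunday is November 6 and the second is November 13.
Daylight saving runs 25 March – 13 November; March 29, 2033 is inside that window, so Quoride Province is at UTC+07:00.
12:00 Quoride Province − 7h = 05:00 UTC.
1 March 2033 is a Tuesday, so the first Sunday is March 6 and the fourth is March 27.
1 October 2033 is a Saturday, so the first Saturday is October 1.
At the standard offset (UTC−05:30), 05:00 UTC − 5h30m = 23:30 Mesir District standard time (rolling into the previous day, 28 March 2033).
Daylight saving runs 27 March – 1 October; the standard-time date in Mesir District, March 28, 2033, is inside that window, so Mesir District is at UTC−04:30.
05:00 UTC − 4h30m = 00:30 Mesir District.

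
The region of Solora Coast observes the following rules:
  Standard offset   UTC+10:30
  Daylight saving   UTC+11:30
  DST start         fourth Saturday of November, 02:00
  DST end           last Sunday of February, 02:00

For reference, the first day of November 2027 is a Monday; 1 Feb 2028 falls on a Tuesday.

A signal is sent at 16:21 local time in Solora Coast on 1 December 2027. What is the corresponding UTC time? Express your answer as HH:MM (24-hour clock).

1 November 2027 is a Monday, so the first Saturday is November 6 and the fourth is November 27.
1 February 2028 is a Tuesday, so Sundays fall on 6, 13, 20, 27; the last is February 27.
Daylight saving runs 27 November 2027 – 27 February 2028; 1 December 2027 is inside that window, so Solora Coast is at UTC+11:30.
16:21 local − 11h30m = 04:51 UTC.

04:51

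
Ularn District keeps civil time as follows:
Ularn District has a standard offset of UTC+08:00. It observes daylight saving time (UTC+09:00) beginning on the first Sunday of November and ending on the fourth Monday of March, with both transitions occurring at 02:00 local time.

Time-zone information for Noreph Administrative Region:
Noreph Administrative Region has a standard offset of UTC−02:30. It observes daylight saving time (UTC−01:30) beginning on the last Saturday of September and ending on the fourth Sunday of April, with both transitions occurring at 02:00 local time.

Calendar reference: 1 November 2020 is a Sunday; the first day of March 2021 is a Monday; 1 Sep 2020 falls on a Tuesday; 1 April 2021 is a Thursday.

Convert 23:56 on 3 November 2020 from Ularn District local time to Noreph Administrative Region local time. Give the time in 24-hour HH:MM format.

1 November 2020 is a Sunday, so the first Sunday is November 1.
1 March 2021 is a Monday, so the first Monday is March 1 and the fourth is March 22.
Daylight saving runs 1 November 2020 – 22 March 2021; 3 November 2020 is inside that window, so Ularn District is at UTC+09:00.
23:56 Ularn District − 9h = 14:56 UTC.
1 September 2020 is a Tuesday, so Saturdays fall on 5, 12, 19, 26; the last is September 26.
1 April 2021 is a Thursday, so the first Sunday is April 4 and the fourth is April 25.
At the standard offset (UTC−02:30), 14:56 UTC − 2h30m = 12:26 Noreph Administrative Region standard time.
The standard-time date in Noreph Administrative Region, 3 November 2020, lies within the daylight-saving period (26 September 2020 – 25 April 2021), so Noreph Administrative Region is on daylight time, UTC−01:30.
14:56 UTC − 1h30m = 13:26 Noreph Administrative Region.

13:26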